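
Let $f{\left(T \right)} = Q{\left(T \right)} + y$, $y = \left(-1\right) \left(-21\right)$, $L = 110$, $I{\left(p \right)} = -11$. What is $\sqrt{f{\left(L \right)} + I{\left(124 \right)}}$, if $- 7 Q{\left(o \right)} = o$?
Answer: $\frac{2 i \sqrt{70}}{7} \approx 2.3905 i$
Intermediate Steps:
$Q{\left(o \right)} = - \frac{o}{7}$
$y = 21$
$f{\left(T \right)} = 21 - \frac{T}{7}$ ($f{\left(T \right)} = - \frac{T}{7} + 21 = 21 - \frac{T}{7}$)
$\sqrt{f{\left(L \right)} + I{\left(124 \right)}} = \sqrt{\left(21 - \frac{110}{7}\right) - 11} = \sqrt{\frac{37}{7} - 11} = \sqrt{- \frac{40}{7}} = \frac{2 i \sqrt{70}}{7}$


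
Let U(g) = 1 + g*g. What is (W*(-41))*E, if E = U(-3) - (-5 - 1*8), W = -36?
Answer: 33948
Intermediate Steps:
U(g) = 1 + g²
E = 23 (E = (1 + (-3)²) - (-5 - 1*8) = (1 + 9) - (-5 - 8) = 10 - 1*(-13) = 10 + 13 = 23)
(W*(-41))*E = -36*(-41)*23 = 1476*23 = 33948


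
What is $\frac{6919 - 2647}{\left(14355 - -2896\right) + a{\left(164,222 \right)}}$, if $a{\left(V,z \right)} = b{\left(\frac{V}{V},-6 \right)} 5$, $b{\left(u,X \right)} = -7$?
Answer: $\frac{267}{1076} \approx 0.24814$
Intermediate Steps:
$a{\left(V,z \right)} = -35$ ($a{\left(V,z \right)} = \left(-7\right) 5 = -35$)
$\frac{6919 - 2647}{\left(14355 - -2896\right) + a{\left(164,222 \right)}} = \frac{6919 - 2647}{\left(14355 - -2896\right) - 35} = \frac{4272}{\left(14355 + 2896\right) - 35} = \frac{4272}{17251 - 35} = \frac{4272}{17216} = 4272 \cdot \frac{1}{17216} = \frac{267}{1076}$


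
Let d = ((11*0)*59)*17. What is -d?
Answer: 0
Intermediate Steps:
d = 0 (d = (0*59)*17 = 0*17 = 0)
-d = -1*0 = 0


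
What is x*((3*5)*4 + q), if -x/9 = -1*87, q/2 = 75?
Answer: 164430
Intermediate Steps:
q = 150 (q = 2*75 = 150)
x = 783 (x = -(-9)*87 = -9*(-87) = 783)
x*((3*5)*4 + q) = 783*((3*5)*4 + 150) = 783*(15*4 + 150) = 783*(60 + 150) = 783*210 = 164430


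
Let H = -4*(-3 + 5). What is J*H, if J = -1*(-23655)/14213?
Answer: -189240/14213 ≈ -13.315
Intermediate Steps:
J = 23655/14213 (J = 23655*(1/14213) = 23655/14213 ≈ 1.6643)
H = -8 (H = -4*2 = -8)
J*H = (23655/14213)*(-8) = -189240/14213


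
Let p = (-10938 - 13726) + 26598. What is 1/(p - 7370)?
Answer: -1/5436 ≈ -0.00018396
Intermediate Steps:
p = 1934 (p = -24664 + 26598 = 1934)
1/(p - 7370) = 1/(1934 - 7370) = 1/(-5436) = -1/5436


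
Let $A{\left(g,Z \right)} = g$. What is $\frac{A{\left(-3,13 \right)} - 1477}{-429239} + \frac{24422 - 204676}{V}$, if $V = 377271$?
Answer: $- \frac{76813685626}{161939426769} \approx -0.47434$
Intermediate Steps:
$\frac{A{\left(-3,13 \right)} - 1477}{-429239} + \frac{24422 - 204676}{V} = \frac{-3 - 1477}{-429239} + \frac{24422 - 204676}{377271} = \left(-3 - 1477\right) \left(- \frac{1}{429239}\right) - \frac{180254}{377271} = \left(-1480\right) \left(- \frac{1}{429239}\right) - \frac{180254}{377271} = \frac{1480}{429239} - \frac{180254}{377271} = - \frac{76813685626}{161939426769}$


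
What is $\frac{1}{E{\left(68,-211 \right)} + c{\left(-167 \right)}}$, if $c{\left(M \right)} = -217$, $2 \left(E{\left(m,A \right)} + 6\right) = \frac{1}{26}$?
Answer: $- \frac{52}{11595} \approx -0.0044847$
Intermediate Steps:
$E{\left(m,A \right)} = - \frac{311}{52}$ ($E{\left(m,A \right)} = -6 + \frac{1}{2 \cdot 26} = -6 + \frac{1}{2} \cdot \frac{1}{26} = -6 + \frac{1}{52} = - \frac{311}{52}$)
$\frac{1}{E{\left(68,-211 \right)} + c{\left(-167 \right)}} = \frac{1}{- \frac{311}{52} - 217} = \frac{1}{- \frac{11595}{52}} = - \frac{52}{11595}$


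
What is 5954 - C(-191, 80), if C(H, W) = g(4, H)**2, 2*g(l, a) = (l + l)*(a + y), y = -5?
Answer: -608702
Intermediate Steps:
g(l, a) = l*(-5 + a) (g(l, a) = ((l + l)*(a - 5))/2 = ((2*l)*(-5 + a))/2 = (2*l*(-5 + a))/2 = l*(-5 + a))
C(H, W) = (-20 + 4*H)**2 (C(H, W) = (4*(-5 + H))**2 = (-20 + 4*H)**2)
5954 - C(-191, 80) = 5954 - 16*(-5 - 191)**2 = 5954 - 16*(-196)**2 = 5954 - 16*38416 = 5954 - 1*614656 = 5954 - 614656 = -608702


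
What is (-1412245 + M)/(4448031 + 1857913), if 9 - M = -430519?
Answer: -981717/6305944 ≈ -0.15568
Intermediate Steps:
M = 430528 (M = 9 - 1*(-430519) = 9 + 430519 = 430528)
(-1412245 + M)/(4448031 + 1857913) = (-1412245 + 430528)/(4448031 + 1857913) = -981717/6305944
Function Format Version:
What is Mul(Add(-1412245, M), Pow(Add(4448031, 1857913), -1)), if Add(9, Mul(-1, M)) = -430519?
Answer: Rational(-981717, 6305944) ≈ -0.15568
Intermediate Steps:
M = 430528 (M = Add(9, Mul(-1, -430519)) = Add(9, 430519) = 430528)
Mul(Add(-1412245, M), Pow(Add(4448031, 1857913), -1)) = Mul(Add(-1412245, 430528), Pow(Add(4448031, 1857913), -1)) = Mul(-981717, Pow(6305944, -1)) = Mul(-981717, Rational(1, 6305944)) = Rational(-981717, 6305944)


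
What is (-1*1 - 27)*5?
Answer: -140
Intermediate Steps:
(-1*1 - 27)*5 = (-1 - 27)*5 = -28*5 = -140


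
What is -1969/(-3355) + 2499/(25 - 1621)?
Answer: -22691/23180 ≈ -0.97890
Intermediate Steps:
-1969/(-3355) + 2499/(25 - 1621) = -1969*(-1/3355) + 2499/(-1596) = 179/305 + 2499*(-1/1596) = 179/305 - 119/76 = -22691/23180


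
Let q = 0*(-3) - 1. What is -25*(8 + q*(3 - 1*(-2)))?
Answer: -75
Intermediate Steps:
q = -1 (q = 0 - 1 = -1)
-25*(8 + q*(3 - 1*(-2))) = -25*(8 - (3 - 1*(-2))) = -25*(8 - (3 + 2)) = -25*(8 - 1*5) = -25*(8 - 5) = -25*3 = -75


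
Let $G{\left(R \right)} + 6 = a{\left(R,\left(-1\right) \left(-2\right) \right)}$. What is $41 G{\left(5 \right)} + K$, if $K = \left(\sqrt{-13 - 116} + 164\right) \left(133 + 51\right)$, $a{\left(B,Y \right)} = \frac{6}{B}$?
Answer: $\frac{149896}{5} + 184 i \sqrt{129} \approx 29979.0 + 2089.8 i$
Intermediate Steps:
$G{\left(R \right)} = -6 + \frac{6}{R}$
$K = 30176 + 184 i \sqrt{129}$ ($K = \left(\sqrt{-129} + 164\right) 184 = \left(i \sqrt{129} + 164\right) 184 = \left(164 + i \sqrt{129}\right) 184 = 30176 + 184 i \sqrt{129} \approx 30176.0 + 2089.8 i$)
$41 G{\left(5 \right)} + K = 41 \left(-6 + \frac{6}{5}\right) + \left(30176 + 184 i \sqrt{129}\right) = 41 \left(- \frac{24}{5}\right) + \left(30176 + 184 i \sqrt{129}\right) = - \frac{984}{5} + \left(30176 + 184 i \sqrt{129}\right) = \frac{149896}{5} + 184 i \sqrt{129}$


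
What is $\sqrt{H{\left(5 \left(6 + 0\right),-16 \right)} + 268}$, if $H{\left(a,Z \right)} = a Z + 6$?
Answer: $i \sqrt{206} \approx 14.353 i$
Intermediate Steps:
$H{\left(a,Z \right)} = 6 + Z a$ ($H{\left(a,Z \right)} = Z a + 6 = 6 + Z a$)
$\sqrt{H{\left(5 \left(6 + 0\right),-16 \right)} + 268} = \sqrt{\left(6 - 16 \cdot 5 \left(6 + 0\right)\right) + 268} = \sqrt{\left(6 - 16 \cdot 5 \cdot 6\right) + 268} = \sqrt{\left(6 - 480\right) + 268} = \sqrt{-474 + 268} = \sqrt{-206} = i \sqrt{206}$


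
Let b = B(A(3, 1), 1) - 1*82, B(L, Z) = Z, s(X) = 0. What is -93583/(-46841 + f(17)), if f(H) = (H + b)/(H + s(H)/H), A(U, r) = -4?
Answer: 1590911/796361 ≈ 1.9977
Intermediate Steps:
b = -81 (b = 1 - 1*82 = 1 - 82 = -81)
f(H) = (-81 + H)/H (f(H) = (H - 81)/(H + 0/H) = (-81 + H)/(H + 0) = (-81 + H)/H)
-93583/(-46841 + f(17)) = -93583/(-46841 + (-81 + 17)/17) = -93583/(-46841 + (1/17)*(-64)) = -93583/(-46841 - 64/17) = -93583/(-796361/17) = -93583*(-17/796361) = 1590911/796361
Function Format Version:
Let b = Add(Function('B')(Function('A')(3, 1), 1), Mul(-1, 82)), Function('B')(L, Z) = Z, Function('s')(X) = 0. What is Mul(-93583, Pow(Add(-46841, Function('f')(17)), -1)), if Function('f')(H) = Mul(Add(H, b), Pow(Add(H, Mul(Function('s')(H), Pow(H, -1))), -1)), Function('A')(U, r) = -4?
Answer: Rational(1590911, 796361) ≈ 1.9977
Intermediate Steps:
b = -81 (b = Add(1, Mul(-1, 82)) = Add(1, -82) = -81)
Function('f')(H) = Mul(Pow(H, -1), Add(-81, H)) (Function('f')(H) = Mul(Add(H, -81), Pow(Add(H, Mul(0, Pow(H, -1))), -1)) = Mul(Add(-81, H), Pow(Add(H, 0), -1)) = Mul(Add(-81, H), Pow(H, -1)) = Mul(Pow(H, -1), Add(-81, H)))
Mul(-93583, Pow(Add(-46841, Function('f')(17)), -1)) = Mul(-93583, Pow(Add(-46841, Mul(Pow(17, -1), Add(-81, 17))), -1)) = Mul(-93583, Pow(Add(-46841, Mul(Rational(1, 17), -64)), -1)) = Mul(-93583, Pow(Add(-46841, Rational(-64, 17)), -1)) = Mul(-93583, Pow(Rational(-796361, 17), -1)) = Mul(-93583, Rational(-17, 796361)) = Rational(1590911, 796361)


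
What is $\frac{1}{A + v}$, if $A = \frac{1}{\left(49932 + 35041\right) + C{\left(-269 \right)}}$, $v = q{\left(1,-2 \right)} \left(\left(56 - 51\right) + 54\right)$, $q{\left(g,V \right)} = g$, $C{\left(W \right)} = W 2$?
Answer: $\frac{84435}{4981666} \approx 0.016949$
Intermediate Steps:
$C{\left(W \right)} = 2 W$
$v = 59$ ($v = 1 \left(\left(56 - 51\right) + 54\right) = 1 \left(5 + 54\right) = 1 \cdot 59 = 59$)
$A = \frac{1}{84435}$ ($A = \frac{1}{\left(49932 + 35041\right) + 2 \left(-269\right)} = \frac{1}{84973 - 538} = \frac{1}{84435} \approx 1.1843 \cdot 10^{-5}$)
$\frac{1}{A + v} = \frac{1}{\frac{1}{84435} + 59} = \frac{1}{\frac{4981666}{84435}} = \frac{84435}{4981666}$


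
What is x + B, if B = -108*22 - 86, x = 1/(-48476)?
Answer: -119347913/48476 ≈ -2462.0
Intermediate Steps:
x = -1/48476 ≈ -2.0629e-5
B = -2462 (B = -2376 - 86 = -2462)
x + B = -1/48476 - 2462 = -119347913/48476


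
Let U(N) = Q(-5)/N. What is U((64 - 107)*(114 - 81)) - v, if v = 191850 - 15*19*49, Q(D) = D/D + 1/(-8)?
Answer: -2019350527/11352 ≈ -1.7789e+5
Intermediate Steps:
Q(D) = 7/8 (Q(D) = 1 + 1*(-⅛) = 1 - ⅛ = 7/8)
U(N) = 7/(8*N)
v = 177885 (v = 191850 - 285*49 = 191850 - 1*13965 = 191850 - 13965 = 177885)
U((64 - 107)*(114 - 81)) - v = 7/(8*(((64 - 107)*(114 - 81)))) - 1*177885 = 7/(8*((-43*33))) - 177885 = (7/8)/(-1419) - 177885 = (7/8)*(-1/1419) - 177885 = -7/11352 - 177885 = -2019350527/11352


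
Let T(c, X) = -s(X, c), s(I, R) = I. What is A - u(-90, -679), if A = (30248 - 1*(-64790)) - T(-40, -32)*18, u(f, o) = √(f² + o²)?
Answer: 94462 - √469141 ≈ 93777.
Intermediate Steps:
T(c, X) = -X
A = 94462 (A = (30248 - 1*(-64790)) - (-1*(-32))*18 = (30248 + 64790) - 32*18 = 95038 - 1*576 = 95038 - 576 = 94462)
A - u(-90, -679) = 94462 - √((-90)² + (-679)²) = 94462 - √(8100 + 461041) = 94462 - √469141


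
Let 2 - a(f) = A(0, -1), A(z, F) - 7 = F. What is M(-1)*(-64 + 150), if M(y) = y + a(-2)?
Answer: -430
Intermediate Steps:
A(z, F) = 7 + F
a(f) = -4 (a(f) = 2 - (7 - 1) = 2 - 1*6 = 2 - 6 = -4)
M(y) = -4 + y (M(y) = y - 4 = -4 + y)
M(-1)*(-64 + 150) = (-4 - 1)*(-64 + 150) = -5*86 = -430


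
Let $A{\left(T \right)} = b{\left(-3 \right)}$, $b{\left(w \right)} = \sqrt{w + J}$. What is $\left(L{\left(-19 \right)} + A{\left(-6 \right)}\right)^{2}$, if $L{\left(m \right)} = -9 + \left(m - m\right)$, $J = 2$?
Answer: $\left(9 - i\right)^{2} \approx 80.0 - 18.0 i$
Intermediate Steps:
$b{\left(w \right)} = \sqrt{2 + w}$ ($b{\left(w \right)} = \sqrt{w + 2} = \sqrt{2 + w}$)
$A{\left(T \right)} = i$ ($A{\left(T \right)} = \sqrt{2 - 3} = \sqrt{-1} = i$)
$L{\left(m \right)} = -9$ ($L{\left(m \right)} = -9 + 0 = -9$)
$\left(L{\left(-19 \right)} + A{\left(-6 \right)}\right)^{2} = \left(-9 + i\right)^{2}$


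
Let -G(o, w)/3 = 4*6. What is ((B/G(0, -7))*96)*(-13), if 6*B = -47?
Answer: -1222/9 ≈ -135.78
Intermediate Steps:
B = -47/6 (B = (⅙)*(-47) = -47/6 ≈ -7.8333)
G(o, w) = -72 (G(o, w) = -12*6 = -3*24 = -72)
((B/G(0, -7))*96)*(-13) = (-47/6/(-72)*96)*(-13) = (-47/6*(-1/72)*96)*(-13) = ((47/432)*96)*(-13) = (94/9)*(-13) = -1222/9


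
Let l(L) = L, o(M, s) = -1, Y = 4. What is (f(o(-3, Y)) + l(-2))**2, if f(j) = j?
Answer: 9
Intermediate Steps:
(f(o(-3, Y)) + l(-2))**2 = (-1 - 2)**2 = (-3)**2 = 9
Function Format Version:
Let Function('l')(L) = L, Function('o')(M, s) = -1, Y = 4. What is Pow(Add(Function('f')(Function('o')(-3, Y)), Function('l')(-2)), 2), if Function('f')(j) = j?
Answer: 9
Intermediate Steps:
Pow(Add(Function('f')(Function('o')(-3, Y)), Function('l')(-2)), 2) = Pow(Add(-1, -2), 2) = Pow(-3, 2) = 9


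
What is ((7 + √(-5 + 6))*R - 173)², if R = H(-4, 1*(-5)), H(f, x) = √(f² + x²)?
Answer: 32553 - 2768*√41 ≈ 14829.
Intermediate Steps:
R = √41 (R = √((-4)² + (1*(-5))²) = √(16 + (-5)²) = √(16 + 25) = √41 ≈ 6.4031)
((7 + √(-5 + 6))*R - 173)² = ((7 + √(-5 + 6))*√41 - 173)² = ((7 + √1)*√41 - 173)² = ((7 + 1)*√41 - 173)² = (8*√41 - 173)² = (-173 + 8*√41)²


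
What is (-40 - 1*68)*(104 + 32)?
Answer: -14688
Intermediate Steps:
(-40 - 1*68)*(104 + 32) = (-40 - 68)*136 = -108*136 = -14688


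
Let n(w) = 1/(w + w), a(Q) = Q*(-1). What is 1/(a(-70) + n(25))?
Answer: 50/3501 ≈ 0.014282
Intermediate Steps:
a(Q) = -Q
n(w) = 1/(2*w)
1/(a(-70) + n(25)) = 1/(-1*(-70) + (1/2)/25) = 1/(70 + (1/2)*(1/25)) = 1/(70 + 1/50) = 1/(3501/50) = 50/3501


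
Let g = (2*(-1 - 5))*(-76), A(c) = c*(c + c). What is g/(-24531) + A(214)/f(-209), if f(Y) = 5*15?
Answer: 748924984/613275 ≈ 1221.2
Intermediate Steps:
f(Y) = 75
A(c) = 2*c² (A(c) = c*(2*c) = 2*c²)
g = 912 (g = (2*(-6))*(-76) = -12*(-76) = 912)
g/(-24531) + A(214)/f(-209) = 912/(-24531) + (2*214²)/75 = 912*(-1/24531) + (2*45796)*(1/75) = -304/8177 + 91592*(1/75) = -304/8177 + 91592/75 = 748924984/613275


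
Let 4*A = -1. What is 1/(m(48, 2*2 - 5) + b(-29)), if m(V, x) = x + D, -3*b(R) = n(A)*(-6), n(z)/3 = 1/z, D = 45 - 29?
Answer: -⅑ ≈ -0.11111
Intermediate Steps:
A = -¼ (A = (¼)*(-1) = -¼ ≈ -0.25000)
D = 16
n(z) = 3/z
b(R) = -24 (b(R) = -3/(-¼)*(-6)/3 = -3*(-4)*(-6)/3 = -(-4)*(-6) = -⅓*72 = -24)
m(V, x) = 16 + x (m(V, x) = x + 16 = 16 + x)
1/(m(48, 2*2 - 5) + b(-29)) = 1/((16 + (2*2 - 5)) - 24) = 1/((16 + (4 - 5)) - 24) = 1/((16 - 1) - 24) = 1/(15 - 24) = 1/(-9) = -⅑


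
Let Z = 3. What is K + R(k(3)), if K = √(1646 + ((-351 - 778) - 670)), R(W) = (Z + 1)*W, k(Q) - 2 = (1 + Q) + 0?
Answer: 24 + 3*I*√17 ≈ 24.0 + 12.369*I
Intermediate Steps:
k(Q) = 3 + Q (k(Q) = 2 + ((1 + Q) + 0) = 2 + (1 + Q) = 3 + Q)
R(W) = 4*W (R(W) = (3 + 1)*W = 4*W)
K = 3*I*√17 (K = √(1646 + (-1129 - 670)) = √(1646 - 1799) = √(-153) = 3*I*√17 ≈ 12.369*I)
K + R(k(3)) = 3*I*√17 + 4*(3 + 3) = 3*I*√17 + 4*6 = 3*I*√17 + 24 = 24 + 3*I*√17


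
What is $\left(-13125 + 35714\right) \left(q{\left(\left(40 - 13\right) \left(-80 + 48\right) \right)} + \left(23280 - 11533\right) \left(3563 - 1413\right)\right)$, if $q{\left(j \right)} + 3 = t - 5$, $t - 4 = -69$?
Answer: $570507264453$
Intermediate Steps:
$t = -65$ ($t = 4 - 69 = -65$)
$q{\left(j \right)} = -73$ ($q{\left(j \right)} = -3 - 70 = -73$)
$\left(-13125 + 35714\right) \left(q{\left(\left(40 - 13\right) \left(-80 + 48\right) \right)} + \left(23280 - 11533\right) \left(3563 - 1413\right)\right) = \left(-13125 + 35714\right) \left(-73 + \left(23280 - 11533\right) \left(3563 - 1413\right)\right) = 22589 \left(-73 + 11747 \cdot 2150\right) = 22589 \left(-73 + 25256050\right) = 22589 \cdot 25255977 = 570507264453$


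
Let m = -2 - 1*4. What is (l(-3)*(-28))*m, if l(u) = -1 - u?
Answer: 336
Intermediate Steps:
m = -6 (m = -2 - 4 = -6)
(l(-3)*(-28))*m = ((-1 - 1*(-3))*(-28))*(-6) = ((-1 + 3)*(-28))*(-6) = (2*(-28))*(-6) = -56*(-6) = 336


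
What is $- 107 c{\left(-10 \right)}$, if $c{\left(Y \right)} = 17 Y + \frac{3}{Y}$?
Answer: $\frac{182221}{10} \approx 18222.0$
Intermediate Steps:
$c{\left(Y \right)} = \frac{3}{Y} + 17 Y$
$- 107 c{\left(-10 \right)} = - 107 \left(\frac{3}{-10} + 17 \left(-10\right)\right) = - 107 \left(3 \left(- \frac{1}{10}\right) - 170\right) = - 107 \left(- \frac{3}{10} - 170\right) = \left(-107\right) \left(- \frac{1703}{10}\right) = \frac{182221}{10}$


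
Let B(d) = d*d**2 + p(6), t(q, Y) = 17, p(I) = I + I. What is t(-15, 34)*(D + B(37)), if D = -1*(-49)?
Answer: 862138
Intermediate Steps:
D = 49
p(I) = 2*I
B(d) = 12 + d**3 (B(d) = d*d**2 + 2*6 = d**3 + 12 = 12 + d**3)
t(-15, 34)*(D + B(37)) = 17*(49 + (12 + 37**3)) = 17*(49 + (12 + 50653)) = 17*(49 + 50665) = 17*50714 = 862138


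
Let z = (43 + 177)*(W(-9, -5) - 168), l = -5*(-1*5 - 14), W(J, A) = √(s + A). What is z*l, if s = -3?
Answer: -3511200 + 41800*I*√2 ≈ -3.5112e+6 + 59114.0*I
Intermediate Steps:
W(J, A) = √(-3 + A)
l = 95 (l = -5*(-5 - 14) = -5*(-19) = 95)
z = -36960 + 440*I*√2 (z = (43 + 177)*(√(-3 - 5) - 168) = 220*(√(-8) - 168) = 220*(2*I*√2 - 168) = 220*(-168 + 2*I*√2) = -36960 + 440*I*√2 ≈ -36960.0 + 622.25*I)
z*l = (-36960 + 440*I*√2)*95 = -3511200 + 41800*I*√2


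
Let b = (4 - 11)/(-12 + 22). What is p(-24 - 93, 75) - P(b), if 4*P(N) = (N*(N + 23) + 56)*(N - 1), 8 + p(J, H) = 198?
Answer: 828663/4000 ≈ 207.17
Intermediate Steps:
p(J, H) = 190 (p(J, H) = -8 + 198 = 190)
b = -7/10 ≈ -0.70000
P(N) = (-1 + N)*(56 + N*(23 + N))/4 (P(N) = ((N*(N + 23) + 56)*(N - 1))/4 = ((N*(23 + N) + 56)*(-1 + N))/4 = ((56 + N*(23 + N))*(-1 + N))/4 = ((-1 + N)*(56 + N*(23 + N)))/4 = (-1 + N)*(56 + N*(23 + N))/4)
p(-24 - 93, 75) - P(b) = 190 - (-14 + (-7/10)³/4 + 11*(-7/10)²/2 + (33/4)*(-7/10)) = 190 - (-14 + (¼)*(-343/1000) + (11/2)*(49/100) - 231/40) = 190 - (-14 - 343/4000 + 539/200 - 231/40) = 190 - 1*(-68663/4000) = 190 + 68663/4000 = 828663/4000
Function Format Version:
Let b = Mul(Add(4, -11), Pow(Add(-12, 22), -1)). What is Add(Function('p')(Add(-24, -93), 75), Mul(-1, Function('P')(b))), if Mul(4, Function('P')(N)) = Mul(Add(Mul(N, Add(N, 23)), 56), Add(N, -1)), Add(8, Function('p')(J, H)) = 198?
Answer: Rational(828663, 4000) ≈ 207.17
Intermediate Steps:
Function('p')(J, H) = 190 (Function('p')(J, H) = Add(-8, 198) = 190)
b = Rational(-7, 10) (b = Mul(-7, Pow(10, -1)) = Mul(-7, Rational(1, 10)) = Rational(-7, 10) ≈ -0.70000)
Function('P')(N) = Mul(Rational(1, 4), Add(-1, N), Add(56, Mul(N, Add(23, N)))) (Function('P')(N) = Mul(Rational(1, 4), Mul(Add(Mul(N, Add(N, 23)), 56), Add(N, -1))) = Mul(Rational(1, 4), Mul(Add(Mul(N, Add(23, N)), 56), Add(-1, N))) = Mul(Rational(1, 4), Mul(Add(56, Mul(N, Add(23, N))), Add(-1, N))) = Mul(Rational(1, 4), Mul(Add(-1, N), Add(56, Mul(N, Add(23, N))))) = Mul(Rational(1, 4), Add(-1, N), Add(56, Mul(N, Add(23, N)))))
Add(Function('p')(Add(-24, -93), 75), Mul(-1, Function('P')(b))) = Add(190, Mul(-1, Add(-14, Mul(Rational(1, 4), Pow(Rational(-7, 10), 3)), Mul(Rational(11, 2), Pow(Rational(-7, 10), 2)), Mul(Rational(33, 4), Rational(-7, 10))))) = Add(190, Mul(-1, Add(-14, Mul(Rational(1, 4), Rational(-343, 1000)), Mul(Rational(11, 2), Rational(49, 100)), Rational(-231, 40)))) = Add(190, Mul(-1, Add(-14, Rational(-343, 4000), Rational(539, 200), Rational(-231, 40)))) = Add(190, Mul(-1, Rational(-68663, 4000))) = Add(190, Rational(68663, 4000)) = Rational(828663, 4000)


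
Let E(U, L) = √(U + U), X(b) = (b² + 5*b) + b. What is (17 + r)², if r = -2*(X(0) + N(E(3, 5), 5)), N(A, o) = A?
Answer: 313 - 68*√6 ≈ 146.43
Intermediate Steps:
X(b) = b² + 6*b
E(U, L) = √2*√U (E(U, L) = √(2*U) = √2*√U)
r = -2*√6 (r = -2*(0*(6 + 0) + √2*√3) = -2*(0*6 + √6) = -2*(0 + √6) = -2*√6 ≈ -4.8990)
(17 + r)² = (17 - 2*√6)²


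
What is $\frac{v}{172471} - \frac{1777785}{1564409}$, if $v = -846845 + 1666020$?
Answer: $\frac{974908385840}{269815184639} \approx 3.6132$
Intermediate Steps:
$v = 819175$
$\frac{v}{172471} - \frac{1777785}{1564409} = \frac{819175}{172471} - \frac{1777785}{1564409} = \frac{974908385840}{269815184639}$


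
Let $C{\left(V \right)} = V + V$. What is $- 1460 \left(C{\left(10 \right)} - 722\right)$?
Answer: $1024920$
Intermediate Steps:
$C{\left(V \right)} = 2 V$
$- 1460 \left(C{\left(10 \right)} - 722\right) = - 1460 \left(2 \cdot 10 - 722\right) = - 1460 \left(20 - 722\right) = \left(-1460\right) \left(-702\right) = 1024920$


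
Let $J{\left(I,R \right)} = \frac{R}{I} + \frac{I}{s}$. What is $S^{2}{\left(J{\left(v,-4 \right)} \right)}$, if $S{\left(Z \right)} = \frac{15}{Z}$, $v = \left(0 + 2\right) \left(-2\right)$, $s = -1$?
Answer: $9$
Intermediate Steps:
$v = -4$ ($v = 2 \left(-2\right) = -4$)
$J{\left(I,R \right)} = - I + \frac{R}{I}$ ($J{\left(I,R \right)} = \frac{R}{I} + \frac{I}{-1} = \frac{R}{I} + I \left(-1\right) = \frac{R}{I} - I = - I + \frac{R}{I}$)
$S^{2}{\left(J{\left(v,-4 \right)} \right)} = \left(\frac{15}{\left(-1\right) \left(-4\right) - \frac{4}{-4}}\right)^{2} = \left(\frac{15}{4 - -1}\right)^{2} = \left(\frac{15}{4 + 1}\right)^{2} = \left(\frac{15}{5}\right)^{2} = \left(15 \cdot \frac{1}{5}\right)^{2} = 3^{2} = 9$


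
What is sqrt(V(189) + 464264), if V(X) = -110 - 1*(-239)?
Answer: sqrt(464393) ≈ 681.46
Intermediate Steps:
V(X) = 129 (V(X) = -110 + 239 = 129)
sqrt(V(189) + 464264) = sqrt(129 + 464264) = sqrt(464393)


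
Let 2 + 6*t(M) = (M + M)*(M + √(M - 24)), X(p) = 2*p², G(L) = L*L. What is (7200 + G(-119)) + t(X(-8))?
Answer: 26822 + 256*√26/3 ≈ 27257.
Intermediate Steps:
G(L) = L²
t(M) = -⅓ + M*(M + √(-24 + M))/3 (t(M) = -⅓ + ((M + M)*(M + √(M - 24)))/6 = -⅓ + ((2*M)*(M + √(-24 + M)))/6 = -⅓ + (2*M*(M + √(-24 + M)))/6 = -⅓ + M*(M + √(-24 + M))/3)
(7200 + G(-119)) + t(X(-8)) = (7200 + (-119)²) + (-⅓ + (2*(-8)²)²/3 + (2*(-8)²)*√(-24 + 2*(-8)²)/3) = (7200 + 14161) + (-⅓ + (2*64)²/3 + (2*64)*√(-24 + 2*64)/3) = 21361 + (-⅓ + (⅓)*128² + (⅓)*128*√(-24 + 128)) = 21361 + (-⅓ + (⅓)*16384 + (⅓)*128*√104) = 21361 + (-⅓ + 16384/3 + (⅓)*128*(2*√26)) = 21361 + (-⅓ + 16384/3 + 256*√26/3) = 21361 + (5461 + 256*√26/3) = 26822 + 256*√26/3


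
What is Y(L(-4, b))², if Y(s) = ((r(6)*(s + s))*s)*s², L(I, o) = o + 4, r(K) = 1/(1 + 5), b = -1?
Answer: 729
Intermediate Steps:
r(K) = ⅙ (r(K) = 1/6 = ⅙)
L(I, o) = 4 + o
Y(s) = s⁴/3 (Y(s) = (((s + s)/6)*s)*s² = (((2*s)/6)*s)*s² = ((s/3)*s)*s² = (s²/3)*s² = s⁴/3)
Y(L(-4, b))² = ((4 - 1)⁴/3)² = ((⅓)*3⁴)² = ((⅓)*81)² = 27² = 729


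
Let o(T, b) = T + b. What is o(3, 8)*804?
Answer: 8844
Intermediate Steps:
o(3, 8)*804 = (3 + 8)*804 = 11*804 = 8844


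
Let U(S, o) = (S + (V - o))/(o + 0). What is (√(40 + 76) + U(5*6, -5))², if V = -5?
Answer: 152 - 24*√29 ≈ 22.756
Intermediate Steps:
U(S, o) = (-5 + S - o)/o (U(S, o) = (S + (-5 - o))/(o + 0) = (-5 + S - o)/o)
(√(40 + 76) + U(5*6, -5))² = (√(40 + 76) + (-5 + 5*6 - 1*(-5))/(-5))² = (√116 - (-5 + 30 + 5)/5)² = (2*√29 - ⅕*30)² = (2*√29 - 6)² = (-6 + 2*√29)²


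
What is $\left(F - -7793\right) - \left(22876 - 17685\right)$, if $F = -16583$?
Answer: $-13981$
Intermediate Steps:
$\left(F - -7793\right) - \left(22876 - 17685\right) = \left(-16583 - -7793\right) - \left(22876 - 17685\right) = \left(-16583 + 7793\right) - \left(22876 - 17685\right) = -8790 - 5191 = -13981$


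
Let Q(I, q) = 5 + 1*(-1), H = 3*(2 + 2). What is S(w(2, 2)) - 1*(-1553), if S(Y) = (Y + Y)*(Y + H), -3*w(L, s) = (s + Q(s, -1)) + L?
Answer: 13529/9 ≈ 1503.2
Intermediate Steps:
H = 12 (H = 3*4 = 12)
Q(I, q) = 4 (Q(I, q) = 5 - 1 = 4)
w(L, s) = -4/3 - L/3 - s/3 (w(L, s) = -((s + 4) + L)/3 = -((4 + s) + L)/3 = -(4 + L + s)/3 = -4/3 - L/3 - s/3)
S(Y) = 2*Y*(12 + Y) (S(Y) = (Y + Y)*(Y + 12) = (2*Y)*(12 + Y) = 2*Y*(12 + Y))
S(w(2, 2)) - 1*(-1553) = 2*(-4/3 - ⅓*2 - ⅓*2)*(12 + (-4/3 - ⅓*2 - ⅓*2)) - 1*(-1553) = 2*(-4/3 - ⅔ - ⅔)*(12 + (-4/3 - ⅔ - ⅔)) + 1553 = 2*(-8/3)*(12 - 8/3) + 1553 = 2*(-8/3)*(28/3) + 1553 = -448/9 + 1553 = 13529/9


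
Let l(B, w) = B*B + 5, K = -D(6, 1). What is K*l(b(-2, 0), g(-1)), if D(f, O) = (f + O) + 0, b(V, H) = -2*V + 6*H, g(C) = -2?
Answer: -147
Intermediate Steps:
D(f, O) = O + f (D(f, O) = (O + f) + 0 = O + f)
K = -7 (K = -(1 + 6) = -1*7 = -7)
l(B, w) = 5 + B² (l(B, w) = B² + 5 = 5 + B²)
K*l(b(-2, 0), g(-1)) = -7*(5 + (-2*(-2) + 6*0)²) = -7*(5 + (4 + 0)²) = -7*(5 + 4²) = -7*(5 + 16) = -7*21 = -147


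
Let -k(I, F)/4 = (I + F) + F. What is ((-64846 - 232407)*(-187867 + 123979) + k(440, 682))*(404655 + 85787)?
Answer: 9313931273982016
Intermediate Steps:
k(I, F) = -8*F - 4*I (k(I, F) = -4*((I + F) + F) = -4*((F + I) + F) = -4*(I + 2*F) = -8*F - 4*I)
((-64846 - 232407)*(-187867 + 123979) + k(440, 682))*(404655 + 85787) = ((-64846 - 232407)*(-187867 + 123979) + (-8*682 - 4*440))*(404655 + 85787) = (-297253*(-63888) + (-5456 - 1760))*490442 = (18990899664 - 7216)*490442 = 18990892448*490442 = 9313931273982016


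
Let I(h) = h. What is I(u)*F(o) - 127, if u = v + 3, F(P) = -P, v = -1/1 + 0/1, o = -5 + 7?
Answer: -131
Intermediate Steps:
o = 2
v = -1 (v = -1*1 + 0*1 = -1 + 0 = -1)
u = 2 (u = -1 + 3 = 2)
I(u)*F(o) - 127 = 2*(-1*2) - 127 = 2*(-2) - 127 = -4 - 127 = -131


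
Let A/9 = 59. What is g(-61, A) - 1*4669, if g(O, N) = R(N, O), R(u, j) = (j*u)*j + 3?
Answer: 1971185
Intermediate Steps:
R(u, j) = 3 + u*j² (R(u, j) = u*j² + 3 = 3 + u*j²)
A = 531 (A = 9*59 = 531)
g(O, N) = 3 + N*O²
g(-61, A) - 1*4669 = (3 + 531*(-61)²) - 1*4669 = (3 + 531*3721) - 4669 = (3 + 1975851) - 4669 = 1975854 - 4669 = 1971185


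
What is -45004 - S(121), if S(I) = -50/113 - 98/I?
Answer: -615322568/13673 ≈ -45003.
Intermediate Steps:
S(I) = -50/113 - 98/I (S(I) = -50*1/113 - 98/I = -50/113 - 98/I)
-45004 - S(121) = -45004 - (-50/113 - 98/121) = -45004 - 1*(-17124/13673) = -45004 + 17124/13673 = -615322568/13673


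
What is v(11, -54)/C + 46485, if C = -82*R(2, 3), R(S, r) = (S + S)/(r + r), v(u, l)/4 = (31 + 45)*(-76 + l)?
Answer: 1935525/41 ≈ 47208.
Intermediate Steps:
v(u, l) = -23104 + 304*l (v(u, l) = 4*((31 + 45)*(-76 + l)) = 4*(76*(-76 + l)) = 4*(-5776 + 76*l) = -23104 + 304*l)
R(S, r) = S/r (R(S, r) = (2*S)/((2*r)) = (2*S)*(1/(2*r)) = S/r)
C = -164/3 ≈ -54.667
v(11, -54)/C + 46485 = (-23104 + 304*(-54))/(-164/3) + 46485 = (-23104 - 16416)*(-3/164) + 46485 = -39520*(-3/164) + 46485 = 29640/41 + 46485 = 1935525/41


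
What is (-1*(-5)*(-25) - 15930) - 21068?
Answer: -37123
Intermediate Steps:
(-1*(-5)*(-25) - 15930) - 21068 = (5*(-25) - 15930) - 21068 = (-125 - 15930) - 21068 = -16055 - 21068 = -37123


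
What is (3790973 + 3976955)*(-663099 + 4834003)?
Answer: 32399281966912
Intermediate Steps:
(3790973 + 3976955)*(-663099 + 4834003) = 7767928*4170904 = 32399281966912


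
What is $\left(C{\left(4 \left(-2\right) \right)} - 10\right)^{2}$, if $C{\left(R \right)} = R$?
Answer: $324$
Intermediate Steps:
$\left(C{\left(4 \left(-2\right) \right)} - 10\right)^{2} = \left(4 \left(-2\right) - 10\right)^{2} = \left(-8 - 10\right)^{2} = \left(-18\right)^{2} = 324$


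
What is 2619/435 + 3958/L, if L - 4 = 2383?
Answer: 2657761/346115 ≈ 7.6788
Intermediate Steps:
L = 2387 (L = 4 + 2383 = 2387)
2619/435 + 3958/L = 2619/435 + 3958/2387 = 2619*(1/435) + 3958*(1/2387) = 873/145 + 3958/2387 = 2657761/346115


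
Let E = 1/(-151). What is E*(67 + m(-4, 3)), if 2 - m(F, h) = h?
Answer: -66/151 ≈ -0.43709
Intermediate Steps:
E = -1/151 ≈ -0.0066225
m(F, h) = 2 - h
E*(67 + m(-4, 3)) = -(67 + (2 - 1*3))/151 = -(67 + (2 - 3))/151 = -(67 - 1)/151 = -1/151*66 = -66/151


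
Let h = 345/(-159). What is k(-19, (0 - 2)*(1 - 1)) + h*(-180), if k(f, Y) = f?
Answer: 19693/53 ≈ 371.57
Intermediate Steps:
h = -115/53 (h = 345*(-1/159) = -115/53 ≈ -2.1698)
k(-19, (0 - 2)*(1 - 1)) + h*(-180) = -19 - 115/53*(-180) = -19 + 20700/53 = 19693/53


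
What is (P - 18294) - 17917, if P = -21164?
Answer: -57375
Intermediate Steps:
(P - 18294) - 17917 = (-21164 - 18294) - 17917 = -39458 - 17917 = -57375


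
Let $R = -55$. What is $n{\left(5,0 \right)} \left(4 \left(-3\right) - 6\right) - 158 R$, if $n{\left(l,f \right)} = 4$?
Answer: $8618$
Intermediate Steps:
$n{\left(5,0 \right)} \left(4 \left(-3\right) - 6\right) - 158 R = 4 \left(4 \left(-3\right) - 6\right) - -8690 = 4 \left(-12 - 6\right) + 8690 = 4 \left(-18\right) + 8690 = -72 + 8690 = 8618$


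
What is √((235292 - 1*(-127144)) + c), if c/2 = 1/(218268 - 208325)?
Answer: 5*√1433264021378/9943 ≈ 602.03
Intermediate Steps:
c = 2/9943 (c = 2/(218268 - 208325) = 2/9943 ≈ 0.00020115)
√((235292 - 1*(-127144)) + c) = √((235292 - 1*(-127144)) + 2/9943) = √((235292 + 127144) + 2/9943) = √(362436 + 2/9943) = √(3603701150/9943) = 5*√1433264021378/9943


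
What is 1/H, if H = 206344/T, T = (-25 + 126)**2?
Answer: 10201/206344 ≈ 0.049437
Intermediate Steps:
T = 10201 (T = 101**2 = 10201)
H = 206344/10201 ≈ 20.228
1/H = 1/(206344/10201) = 10201/206344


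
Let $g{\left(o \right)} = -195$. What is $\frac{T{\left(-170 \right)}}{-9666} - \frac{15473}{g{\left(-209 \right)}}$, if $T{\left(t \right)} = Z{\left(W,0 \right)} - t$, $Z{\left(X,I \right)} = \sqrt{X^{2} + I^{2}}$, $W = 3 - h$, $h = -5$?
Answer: $\frac{24921218}{314145} \approx 79.33$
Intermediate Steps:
$W = 8$ ($W = 3 - -5 = 3 + 5 = 8$)
$Z{\left(X,I \right)} = \sqrt{I^{2} + X^{2}}$
$T{\left(t \right)} = 8 - t$ ($T{\left(t \right)} = \sqrt{0^{2} + 8^{2}} - t = \sqrt{0 + 64} - t = \sqrt{64} - t = 8 - t$)
$\frac{T{\left(-170 \right)}}{-9666} - \frac{15473}{g{\left(-209 \right)}} = \frac{8 - -170}{-9666} - \frac{15473}{-195} = \left(8 + 170\right) \left(- \frac{1}{9666}\right) - - \frac{15473}{195} = 178 \left(- \frac{1}{9666}\right) + \frac{15473}{195} = - \frac{89}{4833} + \frac{15473}{195} = \frac{24921218}{314145}$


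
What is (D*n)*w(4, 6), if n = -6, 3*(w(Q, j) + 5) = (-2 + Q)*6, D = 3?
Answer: 18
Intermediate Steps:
w(Q, j) = -9 + 2*Q (w(Q, j) = -5 + ((-2 + Q)*6)/3 = -5 + (-12 + 6*Q)/3 = -5 + (-4 + 2*Q) = -9 + 2*Q)
(D*n)*w(4, 6) = (3*(-6))*(-9 + 2*4) = -18*(-9 + 8) = -18*(-1) = 18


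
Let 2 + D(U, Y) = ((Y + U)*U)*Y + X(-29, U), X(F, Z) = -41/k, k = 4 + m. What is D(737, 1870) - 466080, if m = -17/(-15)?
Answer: 276620593481/77 ≈ 3.5925e+9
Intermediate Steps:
m = 17/15 (m = -17*(-1/15) = 17/15 ≈ 1.1333)
k = 77/15 (k = 4 + 17/15 = 77/15 ≈ 5.1333)
X(F, Z) = -615/77 (X(F, Z) = -41/77/15 = -41*15/77 = -615/77)
D(U, Y) = -769/77 + U*Y*(U + Y) (D(U, Y) = -2 + (((Y + U)*U)*Y - 615/77) = -2 + (((U + Y)*U)*Y - 615/77) = -2 + ((U*(U + Y))*Y - 615/77) = -2 + (U*Y*(U + Y) - 615/77) = -2 + (-615/77 + U*Y*(U + Y)) = -769/77 + U*Y*(U + Y))
D(737, 1870) - 466080 = (-769/77 + 737*1870² + 1870*737²) - 466080 = (-769/77 + 737*3496900 + 1870*543169) - 466080 = (-769/77 + 2577215300 + 1015726030) - 466080 = 276656481641/77 - 466080 = 276620593481/77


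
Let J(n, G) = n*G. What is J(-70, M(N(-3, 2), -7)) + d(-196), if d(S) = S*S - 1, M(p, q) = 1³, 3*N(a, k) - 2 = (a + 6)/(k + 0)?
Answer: 38345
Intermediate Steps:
N(a, k) = ⅔ + (6 + a)/(3*k) (N(a, k) = ⅔ + ((a + 6)/(k + 0))/3 = ⅔ + ((6 + a)/k)/3 = ⅔ + (6 + a)/(3*k))
M(p, q) = 1
d(S) = -1 + S² (d(S) = S² - 1 = -1 + S²)
J(n, G) = G*n
J(-70, M(N(-3, 2), -7)) + d(-196) = 1*(-70) + (-1 + (-196)²) = -70 + (-1 + 38416) = -70 + 38415 = 38345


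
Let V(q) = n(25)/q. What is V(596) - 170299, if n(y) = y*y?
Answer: -101497579/596 ≈ -1.7030e+5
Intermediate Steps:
n(y) = y**2
V(q) = 625/q (V(q) = 25**2/q = 625/q)
V(596) - 170299 = 625/596 - 170299 = -101497579/596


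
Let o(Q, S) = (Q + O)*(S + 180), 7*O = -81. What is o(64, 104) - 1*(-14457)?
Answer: 205427/7 ≈ 29347.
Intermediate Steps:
O = -81/7 (O = (1/7)*(-81) = -81/7 ≈ -11.571)
o(Q, S) = (180 + S)*(-81/7 + Q) (o(Q, S) = (Q - 81/7)*(S + 180) = (-81/7 + Q)*(180 + S) = (180 + S)*(-81/7 + Q))
o(64, 104) - 1*(-14457) = (-14580/7 + 180*64 - 81/7*104 + 64*104) - 1*(-14457) = (-14580/7 + 11520 - 8424/7 + 6656) + 14457 = 104228/7 + 14457 = 205427/7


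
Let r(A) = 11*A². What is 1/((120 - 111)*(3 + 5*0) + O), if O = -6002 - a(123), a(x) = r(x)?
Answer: -1/172394 ≈ -5.8007e-6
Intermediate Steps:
a(x) = 11*x²
O = -172421 (O = -6002 - 11*123² = -6002 - 11*15129 = -6002 - 1*166419 = -6002 - 166419 = -172421)
1/((120 - 111)*(3 + 5*0) + O) = 1/((120 - 111)*(3 + 5*0) - 172421) = 1/(9*(3 + 0) - 172421) = 1/(9*3 - 172421) = 1/(27 - 172421) = 1/(-172394) = -1/172394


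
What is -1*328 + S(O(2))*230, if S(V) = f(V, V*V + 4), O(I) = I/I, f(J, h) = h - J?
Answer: 592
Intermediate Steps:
O(I) = 1
S(V) = 4 + V**2 - V (S(V) = (V*V + 4) - V = (V**2 + 4) - V = (4 + V**2) - V = 4 + V**2 - V)
-1*328 + S(O(2))*230 = -1*328 + (4 + 1**2 - 1*1)*230 = -328 + (4 + 1 - 1)*230 = -328 + 4*230 = -328 + 920 = 592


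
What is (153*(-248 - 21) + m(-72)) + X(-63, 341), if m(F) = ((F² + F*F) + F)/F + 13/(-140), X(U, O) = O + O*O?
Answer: 10545067/140 ≈ 75322.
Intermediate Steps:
X(U, O) = O + O²
m(F) = -13/140 + (F + 2*F²)/F (m(F) = ((F² + F²) + F)/F + 13*(-1/140) = (2*F² + F)/F - 13/140 = (F + 2*F²)/F - 13/140 = -13/140 + (F + 2*F²)/F)
(153*(-248 - 21) + m(-72)) + X(-63, 341) = (153*(-248 - 21) + (127/140 + 2*(-72))) + 341*(1 + 341) = (153*(-269) + (127/140 - 144)) + 341*342 = (-41157 - 20033/140) + 116622 = -5782013/140 + 116622 = 10545067/140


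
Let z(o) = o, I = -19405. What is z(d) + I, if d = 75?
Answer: -19330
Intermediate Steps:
z(d) + I = 75 - 19405 = -19330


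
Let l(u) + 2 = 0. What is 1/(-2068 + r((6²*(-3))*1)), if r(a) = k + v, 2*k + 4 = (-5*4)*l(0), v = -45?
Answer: -1/2095 ≈ -0.00047733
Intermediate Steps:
l(u) = -2 (l(u) = -2 + 0 = -2)
k = 18 (k = -2 + (-5*4*(-2))/2 = -2 + (-20*(-2))/2 = -2 + (½)*40 = -2 + 20 = 18)
r(a) = -27 (r(a) = 18 - 45 = -27)
1/(-2068 + r((6²*(-3))*1)) = 1/(-2068 - 27) = 1/(-2095) = -1/2095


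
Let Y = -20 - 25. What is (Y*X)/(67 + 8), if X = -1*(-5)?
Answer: -3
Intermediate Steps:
Y = -45
X = 5
(Y*X)/(67 + 8) = (-45*5)/(67 + 8) = -225/75 = -225*1/75 = -3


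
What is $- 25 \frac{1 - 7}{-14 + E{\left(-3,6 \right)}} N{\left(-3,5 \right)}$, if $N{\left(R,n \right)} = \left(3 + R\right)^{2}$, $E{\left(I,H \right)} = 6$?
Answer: $0$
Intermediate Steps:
$- 25 \frac{1 - 7}{-14 + E{\left(-3,6 \right)}} N{\left(-3,5 \right)} = - 25 \frac{1 - 7}{-14 + 6} \left(3 - 3\right)^{2} = - 25 \left(- \frac{6}{-8}\right) 0^{2} = - 25 \left(\left(-6\right) \left(- \frac{1}{8}\right)\right) 0 = \left(-25\right) \frac{3}{4} \cdot 0 = \left(- \frac{75}{4}\right) 0 = 0$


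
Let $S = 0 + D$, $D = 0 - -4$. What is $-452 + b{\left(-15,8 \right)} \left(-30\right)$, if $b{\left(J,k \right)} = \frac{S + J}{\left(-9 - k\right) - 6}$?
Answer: $- \frac{10726}{23} \approx -466.35$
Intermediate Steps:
$D = 4$ ($D = 0 + 4 = 4$)
$S = 4$ ($S = 0 + 4 = 4$)
$b{\left(J,k \right)} = \frac{4 + J}{-15 - k}$ ($b{\left(J,k \right)} = \frac{4 + J}{\left(-9 - k\right) - 6} = \frac{4 + J}{-15 - k}$)
$-452 + b{\left(-15,8 \right)} \left(-30\right) = -452 + \frac{-4 - -15}{15 + 8} \left(-30\right) = -452 + \frac{-4 + 15}{23} \left(-30\right) = -452 + \frac{1}{23} \cdot 11 \left(-30\right) = -452 + \frac{11}{23} \left(-30\right) = -452 - \frac{330}{23} = - \frac{10726}{23}$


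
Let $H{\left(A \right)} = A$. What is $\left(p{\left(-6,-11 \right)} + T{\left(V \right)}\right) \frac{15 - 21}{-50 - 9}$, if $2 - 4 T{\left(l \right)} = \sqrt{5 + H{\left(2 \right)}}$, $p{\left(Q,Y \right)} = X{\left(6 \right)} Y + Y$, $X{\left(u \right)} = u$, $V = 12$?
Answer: $- \frac{459}{59} - \frac{3 \sqrt{7}}{118} \approx -7.8469$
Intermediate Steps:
$p{\left(Q,Y \right)} = 7 Y$ ($p{\left(Q,Y \right)} = 6 Y + Y = 7 Y$)
$T{\left(l \right)} = \frac{1}{2} - \frac{\sqrt{7}}{4}$ ($T{\left(l \right)} = \frac{1}{2} - \frac{\sqrt{5 + 2}}{4} = \frac{1}{2} - \frac{\sqrt{7}}{4}$)
$\left(p{\left(-6,-11 \right)} + T{\left(V \right)}\right) \frac{15 - 21}{-50 - 9} = \left(7 \left(-11\right) + \left(\frac{1}{2} - \frac{\sqrt{7}}{4}\right)\right) \frac{15 - 21}{-50 - 9} = \left(-77 + \left(\frac{1}{2} - \frac{\sqrt{7}}{4}\right)\right) \left(- \frac{6}{-59}\right) = \left(- \frac{153}{2} - \frac{\sqrt{7}}{4}\right) \left(\left(-6\right) \left(- \frac{1}{59}\right)\right) = \left(- \frac{153}{2} - \frac{\sqrt{7}}{4}\right) \frac{6}{59} = - \frac{459}{59} - \frac{3 \sqrt{7}}{118}$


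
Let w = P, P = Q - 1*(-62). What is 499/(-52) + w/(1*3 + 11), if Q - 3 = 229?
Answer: 593/52 ≈ 11.404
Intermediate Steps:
Q = 232 (Q = 3 + 229 = 232)
P = 294 (P = 232 - 1*(-62) = 232 + 62 = 294)
w = 294
499/(-52) + w/(1*3 + 11) = 499/(-52) + 294/(1*3 + 11) = 499*(-1/52) + 294/(3 + 11) = -499/52 + 294/14 = -499/52 + 294*(1/14) = -499/52 + 21 = 593/52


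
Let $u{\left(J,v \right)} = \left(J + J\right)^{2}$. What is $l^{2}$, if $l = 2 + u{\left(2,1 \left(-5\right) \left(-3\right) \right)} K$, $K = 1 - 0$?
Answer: $324$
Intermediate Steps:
$K = 1$ ($K = 1 + 0 = 1$)
$u{\left(J,v \right)} = 4 J^{2}$ ($u{\left(J,v \right)} = \left(2 J\right)^{2} = 4 J^{2}$)
$l = 18$ ($l = 2 + 4 \cdot 2^{2} \cdot 1 = 2 + 4 \cdot 4 \cdot 1 = 2 + 16 \cdot 1 = 2 + 16 = 18$)
$l^{2} = 18^{2} = 324$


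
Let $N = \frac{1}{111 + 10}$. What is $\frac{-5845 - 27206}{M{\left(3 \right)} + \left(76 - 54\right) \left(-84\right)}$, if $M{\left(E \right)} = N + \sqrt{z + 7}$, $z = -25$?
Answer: $\frac{894242629797}{50000353987} + \frac{1451699073 i \sqrt{2}}{50000353987} \approx 17.885 + 0.04106 i$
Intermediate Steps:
$N = \frac{1}{121} \approx 0.0082645$
$M{\left(E \right)} = \frac{1}{121} + 3 i \sqrt{2}$ ($M{\left(E \right)} = \frac{1}{121} + \sqrt{-25 + 7} = \frac{1}{121} + \sqrt{-18} = \frac{1}{121} + 3 i \sqrt{2}$)
$\frac{-5845 - 27206}{M{\left(3 \right)} + \left(76 - 54\right) \left(-84\right)} = \frac{-5845 - 27206}{\left(\frac{1}{121} + 3 i \sqrt{2}\right) + \left(76 - 54\right) \left(-84\right)} = - \frac{33051}{\left(\frac{1}{121} + 3 i \sqrt{2}\right) + 22 \left(-84\right)} = - \frac{33051}{\left(\frac{1}{121} + 3 i \sqrt{2}\right) - 1848} = - \frac{33051}{- \frac{223607}{121} + 3 i \sqrt{2}}$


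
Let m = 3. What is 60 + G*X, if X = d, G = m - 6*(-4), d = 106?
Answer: 2922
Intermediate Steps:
G = 27 (G = 3 - 6*(-4) = 3 + 24 = 27)
X = 106
60 + G*X = 60 + 27*106 = 60 + 2862 = 2922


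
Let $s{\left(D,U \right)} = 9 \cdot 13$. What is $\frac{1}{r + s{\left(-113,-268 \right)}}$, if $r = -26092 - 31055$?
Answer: $- \frac{1}{57030} \approx -1.7535 \cdot 10^{-5}$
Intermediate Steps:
$s{\left(D,U \right)} = 117$
$r = -57147$ ($r = -26092 - 31055 = -57147$)
$\frac{1}{r + s{\left(-113,-268 \right)}} = \frac{1}{-57147 + 117} = \frac{1}{-57030} = - \frac{1}{57030}$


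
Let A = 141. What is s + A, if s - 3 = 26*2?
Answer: 196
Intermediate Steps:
s = 55 (s = 3 + 26*2 = 3 + 52 = 55)
s + A = 55 + 141 = 196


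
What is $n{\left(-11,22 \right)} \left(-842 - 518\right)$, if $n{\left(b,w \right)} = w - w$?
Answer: $0$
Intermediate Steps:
$n{\left(b,w \right)} = 0$
$n{\left(-11,22 \right)} \left(-842 - 518\right) = 0 \left(-842 - 518\right) = 0 \left(-1360\right) = 0$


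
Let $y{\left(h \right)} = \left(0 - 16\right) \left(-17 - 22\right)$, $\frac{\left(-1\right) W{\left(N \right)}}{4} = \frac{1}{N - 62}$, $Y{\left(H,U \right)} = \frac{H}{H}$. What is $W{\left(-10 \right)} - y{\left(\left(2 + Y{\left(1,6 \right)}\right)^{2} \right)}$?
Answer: $- \frac{11231}{18} \approx -623.94$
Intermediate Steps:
$Y{\left(H,U \right)} = 1$
$W{\left(N \right)} = - \frac{4}{-62 + N}$ ($W{\left(N \right)} = - \frac{4}{N - 62} = - \frac{4}{-62 + N}$)
$y{\left(h \right)} = 624$ ($y{\left(h \right)} = \left(-16\right) \left(-39\right) = 624$)
$W{\left(-10 \right)} - y{\left(\left(2 + Y{\left(1,6 \right)}\right)^{2} \right)} = - \frac{4}{-62 - 10} - 624 = - \frac{4}{-72} - 624 = \left(-4\right) \left(- \frac{1}{72}\right) - 624 = \frac{1}{18} - 624 = - \frac{11231}{18}$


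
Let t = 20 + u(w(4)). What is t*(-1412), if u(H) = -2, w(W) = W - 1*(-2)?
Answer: -25416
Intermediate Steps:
w(W) = 2 + W (w(W) = W + 2 = 2 + W)
t = 18 (t = 20 - 2 = 18)
t*(-1412) = 18*(-1412) = -25416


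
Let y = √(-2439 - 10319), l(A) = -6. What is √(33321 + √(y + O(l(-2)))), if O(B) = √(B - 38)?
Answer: √(33321 + √I*√(√12758 + 2*√11)) ≈ 182.56 + 0.021*I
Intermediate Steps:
y = I*√12758 (y = √(-12758) = I*√12758 ≈ 112.95*I)
O(B) = √(-38 + B)
√(33321 + √(y + O(l(-2)))) = √(33321 + √(I*√12758 + √(-38 - 6))) = √(33321 + √(I*√12758 + √(-44))) = √(33321 + √(I*√12758 + 2*I*√11))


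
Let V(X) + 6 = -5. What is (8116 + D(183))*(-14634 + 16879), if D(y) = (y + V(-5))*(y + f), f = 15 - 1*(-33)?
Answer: 107418760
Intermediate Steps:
V(X) = -11 (V(X) = -6 - 5 = -11)
f = 48 (f = 15 + 33 = 48)
D(y) = (-11 + y)*(48 + y) (D(y) = (y - 11)*(y + 48) = (-11 + y)*(48 + y))
(8116 + D(183))*(-14634 + 16879) = (8116 + (-528 + 183² + 37*183))*(-14634 + 16879) = (8116 + (-528 + 33489 + 6771))*2245 = (8116 + 39732)*2245 = 47848*2245 = 107418760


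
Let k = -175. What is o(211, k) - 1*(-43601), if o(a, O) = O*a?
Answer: 6676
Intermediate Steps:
o(211, k) - 1*(-43601) = -175*211 - 1*(-43601) = -36925 + 43601 = 6676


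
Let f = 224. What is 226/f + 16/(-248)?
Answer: 3279/3472 ≈ 0.94441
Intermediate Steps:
226/f + 16/(-248) = 226/224 + 16/(-248) = 226*(1/224) + 16*(-1/248) = 113/112 - 2/31 = 3279/3472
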